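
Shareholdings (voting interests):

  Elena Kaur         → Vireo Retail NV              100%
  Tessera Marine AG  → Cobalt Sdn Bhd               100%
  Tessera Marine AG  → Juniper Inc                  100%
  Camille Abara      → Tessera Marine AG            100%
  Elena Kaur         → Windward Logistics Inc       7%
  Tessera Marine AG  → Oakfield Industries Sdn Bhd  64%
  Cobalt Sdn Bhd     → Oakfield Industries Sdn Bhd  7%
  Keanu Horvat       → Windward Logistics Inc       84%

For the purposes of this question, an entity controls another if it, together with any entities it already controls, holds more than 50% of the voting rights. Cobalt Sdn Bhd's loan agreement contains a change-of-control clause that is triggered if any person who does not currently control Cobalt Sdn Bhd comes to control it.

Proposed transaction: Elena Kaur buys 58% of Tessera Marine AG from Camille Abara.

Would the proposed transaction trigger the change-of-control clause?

Yes

The purchase adds only to Elena's holdings (Camille's stake shrinks), so Elena is the only person who could newly come to control Cobalt.
Elena holds 100% of Vireo, so Elena controls Vireo.
Neither Elena nor any entity Elena controls holds any voting interest in Cobalt.
So before the transaction, Elena does not control Cobalt.
After the purchase, Elena holds 58% of Tessera directly, and Camille's stake falls to 42%.
Elena holds 58% of Tessera, so Elena controls Tessera.
Tessera holds 100% of Cobalt, so Elena controls Cobalt.
Elena did not control Cobalt before and does after, so the clause is triggered.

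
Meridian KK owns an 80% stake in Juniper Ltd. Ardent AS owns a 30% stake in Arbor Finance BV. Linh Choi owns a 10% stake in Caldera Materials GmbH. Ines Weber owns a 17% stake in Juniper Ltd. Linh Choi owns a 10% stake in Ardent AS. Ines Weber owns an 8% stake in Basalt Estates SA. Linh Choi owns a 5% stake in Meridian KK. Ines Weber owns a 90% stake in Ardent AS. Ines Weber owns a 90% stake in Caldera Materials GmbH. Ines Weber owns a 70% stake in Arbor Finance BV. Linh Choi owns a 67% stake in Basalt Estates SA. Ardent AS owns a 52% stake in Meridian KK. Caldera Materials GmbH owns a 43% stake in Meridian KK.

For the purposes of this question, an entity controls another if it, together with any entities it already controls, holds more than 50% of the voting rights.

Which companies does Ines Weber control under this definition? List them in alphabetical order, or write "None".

Ines holds 90% of Ardent, so Ines controls Ardent.
Ardent and Ines together hold 30% + 70% = 100% of Arbor, so Ines controls Arbor.
Ines holds 90% of Caldera, so Ines controls Caldera.
Caldera and Ardent together hold 43% + 52% = 95% of Meridian, so Ines controls Meridian.
Ines and Meridian together hold 17% + 80% = 97% of Juniper, so Ines controls Juniper.
No other company's threshold is met.

Arbor Finance BV, Ardent AS, Caldera Materials GmbH, Juniper Ltd, Meridian KK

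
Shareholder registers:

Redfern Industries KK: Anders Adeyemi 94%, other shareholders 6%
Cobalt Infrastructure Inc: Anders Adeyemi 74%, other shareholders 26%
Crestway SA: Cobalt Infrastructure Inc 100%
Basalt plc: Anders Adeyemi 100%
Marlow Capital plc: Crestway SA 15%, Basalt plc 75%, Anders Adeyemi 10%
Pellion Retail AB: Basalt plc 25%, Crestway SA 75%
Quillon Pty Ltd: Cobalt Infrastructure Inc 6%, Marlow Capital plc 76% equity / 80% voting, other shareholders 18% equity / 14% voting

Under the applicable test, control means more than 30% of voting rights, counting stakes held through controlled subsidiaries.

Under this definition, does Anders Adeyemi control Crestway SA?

Yes

Anders holds 74% of Cobalt, so Anders controls Cobalt.
Cobalt holds 100% of Crestway, so Anders controls Crestway.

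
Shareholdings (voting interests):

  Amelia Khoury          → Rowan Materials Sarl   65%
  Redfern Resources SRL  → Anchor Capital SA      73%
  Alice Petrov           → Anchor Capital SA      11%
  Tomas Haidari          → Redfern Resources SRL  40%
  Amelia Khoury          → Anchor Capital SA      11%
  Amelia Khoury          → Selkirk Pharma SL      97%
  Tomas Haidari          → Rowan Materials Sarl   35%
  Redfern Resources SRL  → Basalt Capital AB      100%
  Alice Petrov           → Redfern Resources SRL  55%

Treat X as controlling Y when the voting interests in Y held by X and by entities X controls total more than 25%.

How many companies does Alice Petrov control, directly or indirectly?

3

Alice holds 55% of Redfern, so Alice controls Redfern.
Redfern holds 100% of Basalt, so Alice controls Basalt.
Redfern and Alice together hold 73% + 11% = 84% of Anchor, so Alice controls Anchor.
No other company's threshold is met.
Alice controls 3 companies.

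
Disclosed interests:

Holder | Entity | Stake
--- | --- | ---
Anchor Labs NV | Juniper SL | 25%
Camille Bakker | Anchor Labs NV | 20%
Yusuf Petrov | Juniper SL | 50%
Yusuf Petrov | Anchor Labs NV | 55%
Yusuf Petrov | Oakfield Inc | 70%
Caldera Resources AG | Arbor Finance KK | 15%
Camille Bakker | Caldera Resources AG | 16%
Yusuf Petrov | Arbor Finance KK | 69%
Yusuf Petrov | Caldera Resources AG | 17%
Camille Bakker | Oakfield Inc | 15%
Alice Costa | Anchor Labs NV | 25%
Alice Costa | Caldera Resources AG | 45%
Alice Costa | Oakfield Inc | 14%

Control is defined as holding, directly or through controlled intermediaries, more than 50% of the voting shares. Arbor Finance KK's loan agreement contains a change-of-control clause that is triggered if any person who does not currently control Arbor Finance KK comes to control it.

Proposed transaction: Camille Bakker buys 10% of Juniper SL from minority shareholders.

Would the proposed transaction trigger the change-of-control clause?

The purchase changes only Camille's holdings, so Camille is the only person who could newly come to control Arbor.
Camille's largest direct stake is 20% in Anchor, which does not meet the threshold, so Camille controls no company.
Neither Camille nor any entity Camille controls holds any voting interest in Arbor.
So before the transaction, Camille does not control Arbor.
After the purchase, Camille holds 10% of Juniper directly.
Camille's side now holds 10% of Juniper, not > 50%, so Camille still does not control Juniper.
After the transaction, neither Camille nor any entity Camille controls holds a voting interest in Arbor, so Camille still does not control it.
No new person acquires control, so the clause is not triggered.

No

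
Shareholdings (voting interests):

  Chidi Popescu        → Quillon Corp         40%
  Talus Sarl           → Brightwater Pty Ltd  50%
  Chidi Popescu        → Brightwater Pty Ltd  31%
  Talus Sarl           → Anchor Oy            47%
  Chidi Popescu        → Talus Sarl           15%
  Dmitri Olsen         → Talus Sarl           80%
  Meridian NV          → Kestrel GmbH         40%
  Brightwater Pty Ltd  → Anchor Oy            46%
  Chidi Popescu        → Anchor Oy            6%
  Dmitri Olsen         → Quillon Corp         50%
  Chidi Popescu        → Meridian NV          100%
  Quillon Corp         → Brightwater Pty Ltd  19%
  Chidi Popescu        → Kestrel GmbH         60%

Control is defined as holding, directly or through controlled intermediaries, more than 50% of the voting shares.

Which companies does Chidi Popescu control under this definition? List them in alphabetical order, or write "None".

Chidi holds 100% of Meridian, so Chidi controls Meridian.
Meridian and Chidi together hold 40% + 60% = 100% of Kestrel, so Chidi controls Kestrel.
No other company's threshold is met.

Kestrel GmbH, Meridian NV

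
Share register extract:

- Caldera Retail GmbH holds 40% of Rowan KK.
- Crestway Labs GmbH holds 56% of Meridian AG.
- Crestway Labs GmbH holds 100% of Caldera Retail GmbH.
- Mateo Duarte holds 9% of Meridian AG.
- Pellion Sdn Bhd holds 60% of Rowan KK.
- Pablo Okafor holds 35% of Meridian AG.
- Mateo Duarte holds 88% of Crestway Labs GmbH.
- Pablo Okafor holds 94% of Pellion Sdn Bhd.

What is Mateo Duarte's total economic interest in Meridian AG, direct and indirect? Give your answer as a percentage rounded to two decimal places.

Mateo reaches Meridian along 2 paths.
Via Crestway: 88% × 56% = 49.28%.
Direct stake: 9% = 9%.
Total: 49.28% + 9% = 58.28%.

58.28%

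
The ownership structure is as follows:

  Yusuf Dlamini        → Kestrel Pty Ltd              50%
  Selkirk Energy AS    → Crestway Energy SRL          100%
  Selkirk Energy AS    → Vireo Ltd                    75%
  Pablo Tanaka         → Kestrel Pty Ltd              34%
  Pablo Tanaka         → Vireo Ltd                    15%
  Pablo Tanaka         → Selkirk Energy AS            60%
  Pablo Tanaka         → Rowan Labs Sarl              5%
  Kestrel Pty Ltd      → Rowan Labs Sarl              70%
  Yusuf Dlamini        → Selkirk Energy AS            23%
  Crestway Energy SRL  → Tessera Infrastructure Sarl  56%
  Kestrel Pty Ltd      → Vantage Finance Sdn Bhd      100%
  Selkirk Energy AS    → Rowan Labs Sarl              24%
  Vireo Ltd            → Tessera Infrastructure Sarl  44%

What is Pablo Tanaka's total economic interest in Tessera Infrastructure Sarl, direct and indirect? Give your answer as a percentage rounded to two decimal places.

60.00%

Pablo reaches Tessera along 3 paths.
Via Selkirk → Crestway: 60% × 100% × 56% = 33.6%.
Via Vireo: 15% × 44% = 6.6%.
Via Selkirk → Vireo: 60% × 75% × 44% = 19.8%.
Total: 33.6% + 6.6% + 19.8% = 60%.
Rounded: 60.00%.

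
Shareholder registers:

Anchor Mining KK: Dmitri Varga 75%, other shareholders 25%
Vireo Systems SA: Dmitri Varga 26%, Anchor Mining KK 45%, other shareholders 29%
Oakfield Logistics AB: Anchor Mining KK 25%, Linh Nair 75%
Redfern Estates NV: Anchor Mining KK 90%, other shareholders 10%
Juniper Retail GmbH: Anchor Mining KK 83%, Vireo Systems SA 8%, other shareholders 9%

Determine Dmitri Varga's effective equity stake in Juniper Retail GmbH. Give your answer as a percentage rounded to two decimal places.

Dmitri reaches Juniper along 3 paths.
Via Anchor: 75% × 83% = 62.25%.
Via Vireo: 26% × 8% = 2.08%.
Via Anchor → Vireo: 75% × 45% × 8% = 2.7%.
Total: 62.25% + 2.08% + 2.7% = 67.03%.

67.03%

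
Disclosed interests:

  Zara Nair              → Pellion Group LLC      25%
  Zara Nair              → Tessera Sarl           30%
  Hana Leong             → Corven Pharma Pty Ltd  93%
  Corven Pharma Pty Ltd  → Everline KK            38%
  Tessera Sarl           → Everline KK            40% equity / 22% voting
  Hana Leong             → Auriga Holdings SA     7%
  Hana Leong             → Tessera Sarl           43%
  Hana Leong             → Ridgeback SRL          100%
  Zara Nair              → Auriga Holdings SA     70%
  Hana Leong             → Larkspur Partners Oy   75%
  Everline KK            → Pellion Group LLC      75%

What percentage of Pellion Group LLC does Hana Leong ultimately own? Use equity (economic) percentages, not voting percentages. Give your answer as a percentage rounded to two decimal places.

Hana reaches Pellion along 2 paths.
Via Tessera → Everline: 43% × 40% × 75% = 12.9%.
Via Corven → Everline: 93% × 38% × 75% = 26.505%.
Total: 12.9% + 26.505% = 39.405%.
Rounded: 39.41%.

39.41%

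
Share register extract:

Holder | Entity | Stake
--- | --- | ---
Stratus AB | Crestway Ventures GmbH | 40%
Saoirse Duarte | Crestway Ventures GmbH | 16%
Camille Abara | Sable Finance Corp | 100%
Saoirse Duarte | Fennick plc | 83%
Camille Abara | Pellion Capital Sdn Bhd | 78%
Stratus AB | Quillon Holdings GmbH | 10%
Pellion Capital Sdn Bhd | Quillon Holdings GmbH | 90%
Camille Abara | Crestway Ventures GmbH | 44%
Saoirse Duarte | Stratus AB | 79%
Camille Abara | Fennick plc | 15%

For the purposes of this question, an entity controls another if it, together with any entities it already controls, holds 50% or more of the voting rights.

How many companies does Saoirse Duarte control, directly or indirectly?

Saoirse holds 79% of Stratus, so Saoirse controls Stratus.
Saoirse holds 83% of Fennick, so Saoirse controls Fennick.
Stratus and Saoirse together hold 40% + 16% = 56% of Crestway, so Saoirse controls Crestway.
No other company's threshold is met.
Saoirse controls 3 companies.

3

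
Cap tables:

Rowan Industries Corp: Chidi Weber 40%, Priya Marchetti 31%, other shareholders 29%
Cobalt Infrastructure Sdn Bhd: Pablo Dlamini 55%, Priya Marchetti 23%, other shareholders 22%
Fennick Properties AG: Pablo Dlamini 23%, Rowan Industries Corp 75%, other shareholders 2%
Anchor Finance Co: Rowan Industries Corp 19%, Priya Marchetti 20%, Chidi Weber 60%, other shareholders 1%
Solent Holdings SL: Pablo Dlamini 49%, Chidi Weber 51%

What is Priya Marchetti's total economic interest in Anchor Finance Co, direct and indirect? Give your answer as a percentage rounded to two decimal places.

Priya reaches Anchor along 2 paths.
Via Rowan: 31% × 19% = 5.89%.
Direct stake: 20% = 20%.
Total: 5.89% + 20% = 25.89%.

25.89%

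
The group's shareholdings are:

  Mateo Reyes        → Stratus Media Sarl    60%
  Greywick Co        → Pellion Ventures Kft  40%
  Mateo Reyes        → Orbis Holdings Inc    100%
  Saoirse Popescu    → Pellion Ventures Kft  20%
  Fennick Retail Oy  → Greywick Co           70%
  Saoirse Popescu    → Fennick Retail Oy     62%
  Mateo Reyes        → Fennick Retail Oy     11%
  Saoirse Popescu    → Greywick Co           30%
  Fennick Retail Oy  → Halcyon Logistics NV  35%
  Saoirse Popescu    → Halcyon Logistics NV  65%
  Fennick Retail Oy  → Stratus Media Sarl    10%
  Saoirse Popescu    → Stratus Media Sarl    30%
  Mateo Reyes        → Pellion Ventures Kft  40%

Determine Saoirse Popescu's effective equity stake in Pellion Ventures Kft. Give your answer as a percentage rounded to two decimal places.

49.36%

Saoirse reaches Pellion along 3 paths.
Direct stake: 20% = 20%.
Via Fennick → Greywick: 62% × 70% × 40% = 17.36%.
Via Greywick: 30% × 40% = 12%.
Total: 20% + 17.36% + 12% = 49.36%.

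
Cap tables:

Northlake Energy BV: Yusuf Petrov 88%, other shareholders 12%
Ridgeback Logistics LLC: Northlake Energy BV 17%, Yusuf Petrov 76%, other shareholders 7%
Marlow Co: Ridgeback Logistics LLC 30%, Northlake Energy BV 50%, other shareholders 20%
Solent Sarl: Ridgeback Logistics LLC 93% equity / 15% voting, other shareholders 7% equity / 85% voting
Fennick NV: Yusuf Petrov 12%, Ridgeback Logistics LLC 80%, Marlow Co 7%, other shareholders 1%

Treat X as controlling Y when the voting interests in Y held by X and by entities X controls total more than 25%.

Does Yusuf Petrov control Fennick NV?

Yusuf holds 88% of Northlake, so Yusuf controls Northlake.
Northlake and Yusuf together hold 17% + 76% = 93% of Ridgeback, so Yusuf controls Ridgeback.
Ridgeback and Northlake together hold 30% + 50% = 80% of Marlow, so Yusuf controls Marlow.
Yusuf and Ridgeback and Marlow together hold 12% + 80% + 7% = 99% of Fennick, so Yusuf controls Fennick.

Yes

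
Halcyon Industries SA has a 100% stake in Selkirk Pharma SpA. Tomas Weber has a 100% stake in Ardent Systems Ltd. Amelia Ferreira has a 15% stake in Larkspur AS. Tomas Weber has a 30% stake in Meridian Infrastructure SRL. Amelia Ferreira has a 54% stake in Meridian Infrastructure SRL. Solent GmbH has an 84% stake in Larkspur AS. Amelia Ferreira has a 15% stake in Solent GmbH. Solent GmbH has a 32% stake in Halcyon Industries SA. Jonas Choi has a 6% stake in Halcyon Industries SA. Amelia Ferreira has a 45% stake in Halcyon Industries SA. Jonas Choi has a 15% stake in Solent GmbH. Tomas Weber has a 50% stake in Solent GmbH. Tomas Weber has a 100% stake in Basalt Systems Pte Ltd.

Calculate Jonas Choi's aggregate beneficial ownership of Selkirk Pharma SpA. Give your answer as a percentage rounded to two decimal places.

10.80%

Jonas reaches Selkirk along 2 paths.
Via Solent → Halcyon: 15% × 32% × 100% = 4.8%.
Via Halcyon: 6% × 100% = 6%.
Total: 4.8% + 6% = 10.8%.
Rounded: 10.80%.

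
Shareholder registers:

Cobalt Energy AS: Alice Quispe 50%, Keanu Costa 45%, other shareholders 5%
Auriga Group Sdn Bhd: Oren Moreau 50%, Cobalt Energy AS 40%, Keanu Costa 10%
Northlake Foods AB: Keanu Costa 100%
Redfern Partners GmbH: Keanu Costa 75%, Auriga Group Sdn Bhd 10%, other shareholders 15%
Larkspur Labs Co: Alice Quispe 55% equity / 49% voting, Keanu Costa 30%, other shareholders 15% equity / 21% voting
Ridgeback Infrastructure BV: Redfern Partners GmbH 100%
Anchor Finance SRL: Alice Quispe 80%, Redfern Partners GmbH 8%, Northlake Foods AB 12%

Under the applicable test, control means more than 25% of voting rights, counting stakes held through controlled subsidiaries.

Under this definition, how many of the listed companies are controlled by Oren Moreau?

Oren holds 50% of Auriga, so Oren controls Auriga.
No other company's threshold is met.
Oren controls 1 company.

1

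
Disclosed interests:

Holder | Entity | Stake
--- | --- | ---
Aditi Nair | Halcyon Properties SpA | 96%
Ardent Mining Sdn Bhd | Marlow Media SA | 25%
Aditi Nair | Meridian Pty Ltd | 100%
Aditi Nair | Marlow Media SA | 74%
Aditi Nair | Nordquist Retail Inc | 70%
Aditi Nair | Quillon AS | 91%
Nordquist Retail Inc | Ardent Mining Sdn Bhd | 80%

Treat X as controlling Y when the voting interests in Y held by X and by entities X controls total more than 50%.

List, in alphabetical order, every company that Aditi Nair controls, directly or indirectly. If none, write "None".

Ardent Mining Sdn Bhd, Halcyon Properties SpA, Marlow Media SA, Meridian Pty Ltd, Nordquist Retail Inc, Quillon AS

Aditi holds 96% of Halcyon, so Aditi controls Halcyon.
Aditi holds 70% of Nordquist, so Aditi controls Nordquist.
Aditi holds 91% of Quillon, so Aditi controls Quillon.
Nordquist holds 80% of Ardent, so Aditi controls Ardent.
Aditi holds 100% of Meridian, so Aditi controls Meridian.
Aditi and Ardent together hold 74% + 25% = 99% of Marlow, so Aditi controls Marlow.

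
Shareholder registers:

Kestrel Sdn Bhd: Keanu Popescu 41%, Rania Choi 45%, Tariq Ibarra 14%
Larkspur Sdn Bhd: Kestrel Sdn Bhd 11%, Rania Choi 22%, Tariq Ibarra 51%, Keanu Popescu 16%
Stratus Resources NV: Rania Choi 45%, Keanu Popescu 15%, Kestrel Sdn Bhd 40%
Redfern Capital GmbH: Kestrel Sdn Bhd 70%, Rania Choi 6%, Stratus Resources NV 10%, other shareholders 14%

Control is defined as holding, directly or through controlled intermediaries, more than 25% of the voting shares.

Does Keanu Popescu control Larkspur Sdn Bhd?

Yes

Keanu holds 41% of Kestrel, so Keanu controls Kestrel.
Kestrel and Keanu together hold 11% + 16% = 27% of Larkspur, so Keanu controls Larkspur.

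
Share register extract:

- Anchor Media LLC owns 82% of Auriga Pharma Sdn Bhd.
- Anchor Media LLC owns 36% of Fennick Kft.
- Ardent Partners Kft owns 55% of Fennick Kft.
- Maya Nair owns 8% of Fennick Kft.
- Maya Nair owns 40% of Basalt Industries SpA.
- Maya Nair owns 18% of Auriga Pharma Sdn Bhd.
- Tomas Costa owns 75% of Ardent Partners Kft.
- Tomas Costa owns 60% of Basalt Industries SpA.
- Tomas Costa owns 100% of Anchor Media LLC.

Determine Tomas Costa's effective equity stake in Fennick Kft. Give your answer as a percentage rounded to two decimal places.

Tomas reaches Fennick along 2 paths.
Via Anchor: 100% × 36% = 36%.
Via Ardent: 75% × 55% = 41.25%.
Total: 36% + 41.25% = 77.25%.

77.25%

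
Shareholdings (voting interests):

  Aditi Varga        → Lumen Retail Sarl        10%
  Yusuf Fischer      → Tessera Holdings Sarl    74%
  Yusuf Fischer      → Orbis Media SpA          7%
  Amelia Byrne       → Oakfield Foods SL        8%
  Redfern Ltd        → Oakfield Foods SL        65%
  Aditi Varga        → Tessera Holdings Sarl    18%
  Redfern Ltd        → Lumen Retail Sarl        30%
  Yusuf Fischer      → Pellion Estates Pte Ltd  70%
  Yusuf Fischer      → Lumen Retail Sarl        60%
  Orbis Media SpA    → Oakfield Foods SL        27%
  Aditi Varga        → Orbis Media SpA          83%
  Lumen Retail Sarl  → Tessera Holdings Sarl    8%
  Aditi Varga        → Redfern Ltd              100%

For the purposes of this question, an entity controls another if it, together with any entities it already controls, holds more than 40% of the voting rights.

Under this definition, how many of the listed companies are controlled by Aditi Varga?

Aditi holds 100% of Redfern, so Aditi controls Redfern.
Aditi holds 83% of Orbis, so Aditi controls Orbis.
Orbis and Redfern together hold 27% + 65% = 92% of Oakfield, so Aditi controls Oakfield.
No other company's threshold is met.
Aditi controls 3 companies.

3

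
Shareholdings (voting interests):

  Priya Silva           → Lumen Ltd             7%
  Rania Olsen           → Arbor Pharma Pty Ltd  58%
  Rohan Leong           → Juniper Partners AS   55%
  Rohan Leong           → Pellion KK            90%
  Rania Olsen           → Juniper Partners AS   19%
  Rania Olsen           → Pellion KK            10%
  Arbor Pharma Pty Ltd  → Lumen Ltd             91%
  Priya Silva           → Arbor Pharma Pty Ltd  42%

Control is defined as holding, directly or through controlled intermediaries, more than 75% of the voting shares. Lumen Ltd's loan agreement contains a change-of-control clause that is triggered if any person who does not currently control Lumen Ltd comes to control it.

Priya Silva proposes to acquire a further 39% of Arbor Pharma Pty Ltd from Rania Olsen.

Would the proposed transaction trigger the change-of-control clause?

The purchase adds only to Priya's holdings (Rania's stake shrinks), so Priya is the only person who could newly come to control Lumen.
Priya's largest direct stake is 42% in Arbor, which does not meet the threshold, so Priya controls no company.
In Lumen, Priya's side holds only 7%, not > 75%.
So before the transaction, Priya does not control Lumen.
After the purchase, Priya's direct stake in Arbor rises to 42% + 39% = 81%, and Rania's stake falls to 19%.
Priya holds 81% of Arbor, so Priya controls Arbor.
Arbor and Priya together hold 91% + 7% = 98% of Lumen, so Priya controls Lumen.
Priya did not control Lumen before and does after, so the clause is triggered.

Yes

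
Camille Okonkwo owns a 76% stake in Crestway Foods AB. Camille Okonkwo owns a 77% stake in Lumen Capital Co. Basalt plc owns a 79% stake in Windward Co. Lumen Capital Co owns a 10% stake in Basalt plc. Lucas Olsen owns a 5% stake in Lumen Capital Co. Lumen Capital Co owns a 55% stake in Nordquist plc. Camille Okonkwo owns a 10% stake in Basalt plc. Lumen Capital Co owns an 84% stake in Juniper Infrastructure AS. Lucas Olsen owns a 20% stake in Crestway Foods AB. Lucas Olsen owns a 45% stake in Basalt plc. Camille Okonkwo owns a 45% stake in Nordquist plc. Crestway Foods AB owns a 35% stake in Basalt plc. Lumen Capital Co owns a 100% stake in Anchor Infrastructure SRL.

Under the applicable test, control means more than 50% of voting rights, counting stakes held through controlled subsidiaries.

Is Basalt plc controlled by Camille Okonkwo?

Camille holds 76% of Crestway, so Camille controls Crestway.
Camille holds 77% of Lumen, so Camille controls Lumen.
Camille and Crestway and Lumen together hold 10% + 35% + 10% = 55% of Basalt, so Camille controls Basalt.

Yes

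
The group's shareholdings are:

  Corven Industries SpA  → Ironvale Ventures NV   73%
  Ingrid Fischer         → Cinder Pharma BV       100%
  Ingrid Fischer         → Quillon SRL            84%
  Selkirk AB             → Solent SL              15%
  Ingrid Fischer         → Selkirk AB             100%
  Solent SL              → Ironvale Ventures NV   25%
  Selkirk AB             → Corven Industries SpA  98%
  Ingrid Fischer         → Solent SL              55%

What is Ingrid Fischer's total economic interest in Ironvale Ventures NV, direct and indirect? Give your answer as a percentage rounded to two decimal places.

89.04%

Ingrid reaches Ironvale along 3 paths.
Via Selkirk → Solent: 100% × 15% × 25% = 3.75%.
Via Solent: 55% × 25% = 13.75%.
Via Selkirk → Corven: 100% × 98% × 73% = 71.54%.
Total: 3.75% + 13.75% + 71.54% = 89.04%.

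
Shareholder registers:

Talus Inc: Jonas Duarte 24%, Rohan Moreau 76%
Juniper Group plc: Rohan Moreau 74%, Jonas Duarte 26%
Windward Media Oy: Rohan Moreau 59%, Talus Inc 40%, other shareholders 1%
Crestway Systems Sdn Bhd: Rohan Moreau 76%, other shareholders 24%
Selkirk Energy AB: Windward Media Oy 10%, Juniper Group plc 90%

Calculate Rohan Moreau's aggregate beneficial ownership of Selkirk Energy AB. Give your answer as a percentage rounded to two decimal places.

75.54%

Rohan reaches Selkirk along 3 paths.
Via Windward: 59% × 10% = 5.9%.
Via Talus → Windward: 76% × 40% × 10% = 3.04%.
Via Juniper: 74% × 90% = 66.6%.
Total: 5.9% + 3.04% + 66.6% = 75.54%.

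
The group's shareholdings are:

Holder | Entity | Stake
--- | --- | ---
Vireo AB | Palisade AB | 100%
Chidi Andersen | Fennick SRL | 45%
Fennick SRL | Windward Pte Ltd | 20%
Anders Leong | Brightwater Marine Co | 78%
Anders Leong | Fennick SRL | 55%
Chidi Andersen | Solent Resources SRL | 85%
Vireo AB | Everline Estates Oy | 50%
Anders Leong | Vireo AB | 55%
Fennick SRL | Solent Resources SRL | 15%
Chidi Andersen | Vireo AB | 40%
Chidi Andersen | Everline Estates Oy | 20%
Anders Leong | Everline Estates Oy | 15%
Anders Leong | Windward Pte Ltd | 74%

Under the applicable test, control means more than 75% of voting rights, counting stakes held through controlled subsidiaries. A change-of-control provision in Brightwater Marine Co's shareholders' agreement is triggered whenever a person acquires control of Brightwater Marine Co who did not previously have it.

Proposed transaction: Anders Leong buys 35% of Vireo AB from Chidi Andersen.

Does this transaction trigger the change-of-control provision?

No

The purchase adds only to Anders's holdings (Chidi's stake shrinks), so Anders is the only person who could newly come to control Brightwater.
Anders holds 78% of Brightwater, so Anders controls Brightwater.
So Anders already controls Brightwater before the transaction.
After the purchase, Anders's direct stake in Vireo rises to 55% + 35% = 90%, and Chidi's stake falls to 5%.
Anders controlled Brightwater already, so this is not a new person acquiring control; every other person's position is unchanged or reduced.
No new person acquires control, so the clause is not triggered.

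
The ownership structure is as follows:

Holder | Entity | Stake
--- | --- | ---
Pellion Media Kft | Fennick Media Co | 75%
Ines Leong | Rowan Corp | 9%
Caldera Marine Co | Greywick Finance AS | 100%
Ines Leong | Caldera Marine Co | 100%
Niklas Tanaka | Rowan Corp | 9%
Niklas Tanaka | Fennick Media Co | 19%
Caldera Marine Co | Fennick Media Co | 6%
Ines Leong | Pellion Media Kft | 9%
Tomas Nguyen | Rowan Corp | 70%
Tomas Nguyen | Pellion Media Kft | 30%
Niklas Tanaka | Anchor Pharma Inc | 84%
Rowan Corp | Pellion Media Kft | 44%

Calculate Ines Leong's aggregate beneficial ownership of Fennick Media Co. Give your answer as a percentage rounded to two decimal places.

15.72%

Ines reaches Fennick along 3 paths.
Via Caldera: 100% × 6% = 6%.
Via Pellion: 9% × 75% = 6.75%.
Via Rowan → Pellion: 9% × 44% × 75% = 2.97%.
Total: 6% + 6.75% + 2.97% = 15.72%.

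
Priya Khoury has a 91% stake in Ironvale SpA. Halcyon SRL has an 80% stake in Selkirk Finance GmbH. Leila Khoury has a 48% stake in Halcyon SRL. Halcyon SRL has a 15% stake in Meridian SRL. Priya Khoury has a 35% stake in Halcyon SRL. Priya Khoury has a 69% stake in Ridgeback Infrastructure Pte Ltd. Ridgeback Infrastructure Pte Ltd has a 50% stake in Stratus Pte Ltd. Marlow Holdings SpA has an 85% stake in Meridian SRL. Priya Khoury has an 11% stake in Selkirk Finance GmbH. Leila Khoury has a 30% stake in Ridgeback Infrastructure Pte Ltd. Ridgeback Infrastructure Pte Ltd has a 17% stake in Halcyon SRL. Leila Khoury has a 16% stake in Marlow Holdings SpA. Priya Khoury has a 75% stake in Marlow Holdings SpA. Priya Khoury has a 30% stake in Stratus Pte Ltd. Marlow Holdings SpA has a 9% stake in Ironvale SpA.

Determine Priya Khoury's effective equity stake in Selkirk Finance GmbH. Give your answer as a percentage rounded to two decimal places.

48.38%

Priya reaches Selkirk along 3 paths.
Via Ridgeback → Halcyon: 69% × 17% × 80% = 9.384%.
Via Halcyon: 35% × 80% = 28%.
Direct stake: 11% = 11%.
Total: 9.384% + 28% + 11% = 48.384%.
Rounded: 48.38%.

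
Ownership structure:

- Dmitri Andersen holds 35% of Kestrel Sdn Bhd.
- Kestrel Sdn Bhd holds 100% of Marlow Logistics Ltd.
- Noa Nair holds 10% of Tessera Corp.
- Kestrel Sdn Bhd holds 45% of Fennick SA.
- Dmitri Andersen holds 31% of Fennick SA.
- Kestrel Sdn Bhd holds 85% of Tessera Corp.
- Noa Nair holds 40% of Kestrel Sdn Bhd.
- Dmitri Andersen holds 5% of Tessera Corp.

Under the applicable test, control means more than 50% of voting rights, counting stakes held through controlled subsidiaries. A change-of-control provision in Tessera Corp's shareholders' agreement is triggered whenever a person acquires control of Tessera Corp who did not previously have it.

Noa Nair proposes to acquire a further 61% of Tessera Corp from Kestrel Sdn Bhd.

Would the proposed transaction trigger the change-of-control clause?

The purchase adds only to Noa's holdings (Kestrel's stake shrinks), so Noa is the only person who could newly come to control Tessera.
Noa's largest direct stake is 40% in Kestrel, which does not meet the threshold, so Noa controls no company.
In Tessera, Noa's side holds only 10%, not > 50%.
So before the transaction, Noa does not control Tessera.
After the purchase, Noa's direct stake in Tessera rises to 10% + 61% = 71%, and Kestrel's stake falls to 24%.
Noa holds 71% of Tessera, so Noa controls Tessera.
Noa did not control Tessera before and does after, so the clause is triggered.

Yes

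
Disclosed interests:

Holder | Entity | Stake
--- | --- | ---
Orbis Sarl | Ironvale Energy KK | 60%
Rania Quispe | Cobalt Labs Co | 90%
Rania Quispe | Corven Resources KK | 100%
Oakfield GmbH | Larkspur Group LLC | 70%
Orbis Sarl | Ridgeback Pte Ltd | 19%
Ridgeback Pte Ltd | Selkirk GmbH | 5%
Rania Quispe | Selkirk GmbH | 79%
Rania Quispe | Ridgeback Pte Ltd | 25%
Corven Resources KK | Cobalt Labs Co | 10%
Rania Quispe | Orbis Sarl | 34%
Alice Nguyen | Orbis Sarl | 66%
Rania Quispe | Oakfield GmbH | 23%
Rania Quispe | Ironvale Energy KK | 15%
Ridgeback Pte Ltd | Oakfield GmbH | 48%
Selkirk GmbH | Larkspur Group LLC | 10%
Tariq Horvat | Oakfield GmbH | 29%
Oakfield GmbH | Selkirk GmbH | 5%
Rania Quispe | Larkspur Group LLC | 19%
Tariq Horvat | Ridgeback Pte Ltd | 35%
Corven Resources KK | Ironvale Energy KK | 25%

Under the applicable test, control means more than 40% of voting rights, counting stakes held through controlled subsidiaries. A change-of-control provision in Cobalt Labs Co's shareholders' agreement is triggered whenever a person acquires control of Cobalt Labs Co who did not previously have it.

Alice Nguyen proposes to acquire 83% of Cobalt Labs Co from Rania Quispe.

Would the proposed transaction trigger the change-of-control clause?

Yes

The purchase adds only to Alice's holdings (Rania's stake shrinks), so Alice is the only person who could newly come to control Cobalt.
Alice holds 66% of Orbis, so Alice controls Orbis.
Orbis holds 60% of Ironvale, so Alice controls Ironvale.
Neither Alice nor any entity Alice controls holds any voting interest in Cobalt.
So before the transaction, Alice does not control Cobalt.
After the purchase, Alice holds 83% of Cobalt directly, and Rania's stake falls to 7%.
Alice holds 83% of Cobalt, so Alice controls Cobalt.
Alice did not control Cobalt before and does after, so the clause is triggered.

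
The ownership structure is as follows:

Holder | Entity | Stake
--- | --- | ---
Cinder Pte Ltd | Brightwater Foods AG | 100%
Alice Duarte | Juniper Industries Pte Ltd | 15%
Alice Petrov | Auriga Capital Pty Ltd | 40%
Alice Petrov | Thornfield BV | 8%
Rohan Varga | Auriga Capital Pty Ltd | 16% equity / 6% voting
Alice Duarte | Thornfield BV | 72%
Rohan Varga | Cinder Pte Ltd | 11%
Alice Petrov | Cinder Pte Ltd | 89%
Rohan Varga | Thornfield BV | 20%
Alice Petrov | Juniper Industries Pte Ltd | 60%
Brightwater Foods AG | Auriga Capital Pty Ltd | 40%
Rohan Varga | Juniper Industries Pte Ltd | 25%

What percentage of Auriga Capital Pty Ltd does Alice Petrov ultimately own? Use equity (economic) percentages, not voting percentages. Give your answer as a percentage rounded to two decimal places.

75.60%

Alice Petrov reaches Auriga along 2 paths.
Via Cinder → Brightwater: 89% × 100% × 40% = 35.6%.
Direct stake: 40% = 40%.
Total: 35.6% + 40% = 75.6%.
Rounded: 75.60%.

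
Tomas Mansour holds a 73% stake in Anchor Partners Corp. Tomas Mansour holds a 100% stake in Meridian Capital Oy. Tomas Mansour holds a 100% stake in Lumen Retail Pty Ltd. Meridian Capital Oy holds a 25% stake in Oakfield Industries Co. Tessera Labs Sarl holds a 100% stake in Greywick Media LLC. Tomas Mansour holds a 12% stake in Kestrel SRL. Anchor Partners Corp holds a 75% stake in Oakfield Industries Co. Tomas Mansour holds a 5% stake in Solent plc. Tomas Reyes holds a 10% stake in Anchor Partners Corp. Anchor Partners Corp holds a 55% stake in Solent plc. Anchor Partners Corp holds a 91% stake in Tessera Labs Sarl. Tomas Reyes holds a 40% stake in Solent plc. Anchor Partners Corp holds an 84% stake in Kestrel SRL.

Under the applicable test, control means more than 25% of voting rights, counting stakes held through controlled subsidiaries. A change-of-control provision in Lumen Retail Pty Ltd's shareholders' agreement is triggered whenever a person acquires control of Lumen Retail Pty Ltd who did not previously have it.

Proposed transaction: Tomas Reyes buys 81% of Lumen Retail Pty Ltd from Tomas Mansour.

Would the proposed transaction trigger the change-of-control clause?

Yes

The purchase adds only to Tomas Reyes's holdings (Tomas Mansour's stake shrinks), so Tomas Reyes is the only person who could newly come to control Lumen.
Tomas Reyes holds 40% of Solent, so Tomas Reyes controls Solent.
Neither Tomas Reyes nor any entity Tomas Reyes controls holds any voting interest in Lumen.
So before the transaction, Tomas Reyes does not control Lumen.
After the purchase, Tomas Reyes holds 81% of Lumen directly, and Tomas Mansour's stake falls to 19%.
Tomas Reyes holds 81% of Lumen, so Tomas Reyes controls Lumen.
Tomas Reyes did not control Lumen before and does after, so the clause is triggered.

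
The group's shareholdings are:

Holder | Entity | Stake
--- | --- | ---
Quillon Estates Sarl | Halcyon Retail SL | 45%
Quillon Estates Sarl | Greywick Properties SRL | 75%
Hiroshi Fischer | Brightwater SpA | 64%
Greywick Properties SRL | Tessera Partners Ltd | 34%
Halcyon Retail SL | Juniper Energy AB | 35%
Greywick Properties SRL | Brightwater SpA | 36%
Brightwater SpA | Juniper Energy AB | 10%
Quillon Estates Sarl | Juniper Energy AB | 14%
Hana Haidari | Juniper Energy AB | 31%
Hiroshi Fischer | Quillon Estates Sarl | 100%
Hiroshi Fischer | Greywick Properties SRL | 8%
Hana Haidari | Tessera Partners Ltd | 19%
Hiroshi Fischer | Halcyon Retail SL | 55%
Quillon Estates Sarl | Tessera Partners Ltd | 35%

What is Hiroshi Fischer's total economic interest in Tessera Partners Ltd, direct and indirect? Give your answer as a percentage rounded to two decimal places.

63.22%

Hiroshi reaches Tessera along 3 paths.
Via Greywick: 8% × 34% = 2.72%.
Via Quillon → Greywick: 100% × 75% × 34% = 25.5%.
Via Quillon: 100% × 35% = 35%.
Total: 2.72% + 25.5% + 35% = 63.22%.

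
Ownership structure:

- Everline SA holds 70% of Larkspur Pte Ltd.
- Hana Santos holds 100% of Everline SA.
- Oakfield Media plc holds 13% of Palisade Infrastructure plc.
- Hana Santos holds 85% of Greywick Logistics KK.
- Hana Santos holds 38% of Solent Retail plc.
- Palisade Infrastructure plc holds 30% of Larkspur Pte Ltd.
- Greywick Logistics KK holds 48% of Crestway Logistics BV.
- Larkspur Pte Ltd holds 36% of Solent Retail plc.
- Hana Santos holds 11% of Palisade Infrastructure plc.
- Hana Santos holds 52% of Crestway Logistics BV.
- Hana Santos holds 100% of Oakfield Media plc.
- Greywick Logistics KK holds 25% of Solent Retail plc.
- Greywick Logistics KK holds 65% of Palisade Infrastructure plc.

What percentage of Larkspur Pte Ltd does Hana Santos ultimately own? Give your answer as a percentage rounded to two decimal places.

Hana reaches Larkspur along 4 paths.
Via Oakfield → Palisade: 100% × 13% × 30% = 3.9%.
Via Greywick → Palisade: 85% × 65% × 30% = 16.575%.
Via Palisade: 11% × 30% = 3.3%.
Via Everline: 100% × 70% = 70%.
Total: 3.9% + 16.575% + 3.3% + 70% = 93.775%.
Rounded: 93.78%.

93.78%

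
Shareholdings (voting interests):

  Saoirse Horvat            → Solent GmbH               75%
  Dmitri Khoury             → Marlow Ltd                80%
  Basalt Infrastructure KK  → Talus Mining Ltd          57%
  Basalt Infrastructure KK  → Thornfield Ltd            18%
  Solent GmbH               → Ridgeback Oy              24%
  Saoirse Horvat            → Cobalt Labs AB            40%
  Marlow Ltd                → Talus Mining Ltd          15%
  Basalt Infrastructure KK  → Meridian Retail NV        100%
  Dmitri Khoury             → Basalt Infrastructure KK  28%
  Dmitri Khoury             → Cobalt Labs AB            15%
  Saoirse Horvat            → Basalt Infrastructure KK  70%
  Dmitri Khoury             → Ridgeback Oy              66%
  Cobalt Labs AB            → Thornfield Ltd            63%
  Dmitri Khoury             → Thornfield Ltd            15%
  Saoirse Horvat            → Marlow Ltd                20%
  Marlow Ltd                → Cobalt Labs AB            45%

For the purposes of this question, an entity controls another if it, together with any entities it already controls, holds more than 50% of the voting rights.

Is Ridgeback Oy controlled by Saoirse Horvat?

Saoirse holds 70% of Basalt, so Saoirse controls Basalt.
Saoirse holds 75% of Solent, so Saoirse controls Solent.
Basalt holds 100% of Meridian, so Saoirse controls Meridian.
Basalt holds 57% of Talus, so Saoirse controls Talus.
In Ridgeback, Saoirse's side holds only 24%, not > 50%.
So Saoirse does not control Ridgeback.

No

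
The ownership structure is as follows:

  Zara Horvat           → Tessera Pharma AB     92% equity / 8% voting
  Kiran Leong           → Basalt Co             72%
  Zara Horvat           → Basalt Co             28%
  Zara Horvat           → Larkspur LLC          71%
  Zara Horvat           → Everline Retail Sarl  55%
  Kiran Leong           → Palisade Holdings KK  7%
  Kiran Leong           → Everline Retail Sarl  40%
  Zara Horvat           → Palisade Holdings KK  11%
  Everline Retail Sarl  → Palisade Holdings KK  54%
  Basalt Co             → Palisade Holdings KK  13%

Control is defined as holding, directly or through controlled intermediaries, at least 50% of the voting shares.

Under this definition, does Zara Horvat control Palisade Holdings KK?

Yes

Zara holds 55% of Everline, so Zara controls Everline.
Zara and Everline together hold 11% + 54% = 65% of Palisade, so Zara controls Palisade.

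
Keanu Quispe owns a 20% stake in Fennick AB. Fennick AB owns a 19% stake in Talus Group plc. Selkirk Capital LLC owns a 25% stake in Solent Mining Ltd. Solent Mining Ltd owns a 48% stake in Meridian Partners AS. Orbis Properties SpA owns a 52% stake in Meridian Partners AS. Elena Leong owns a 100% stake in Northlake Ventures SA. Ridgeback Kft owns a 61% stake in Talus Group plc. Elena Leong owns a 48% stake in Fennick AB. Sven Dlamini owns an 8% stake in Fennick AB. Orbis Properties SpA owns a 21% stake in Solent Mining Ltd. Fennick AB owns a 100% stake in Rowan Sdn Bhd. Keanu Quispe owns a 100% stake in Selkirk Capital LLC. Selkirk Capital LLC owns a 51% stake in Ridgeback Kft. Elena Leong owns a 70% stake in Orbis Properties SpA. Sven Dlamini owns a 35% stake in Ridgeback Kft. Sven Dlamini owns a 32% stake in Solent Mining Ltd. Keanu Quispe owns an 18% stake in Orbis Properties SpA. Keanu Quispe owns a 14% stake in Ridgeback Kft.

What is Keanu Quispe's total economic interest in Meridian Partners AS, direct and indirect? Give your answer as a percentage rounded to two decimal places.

23.17%

Keanu reaches Meridian along 3 paths.
Via Selkirk → Solent: 100% × 25% × 48% = 12%.
Via Orbis → Solent: 18% × 21% × 48% = 1.8144%.
Via Orbis: 18% × 52% = 9.36%.
Total: 12% + 1.8144% + 9.36% = 23.1744%.
Rounded: 23.17%.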